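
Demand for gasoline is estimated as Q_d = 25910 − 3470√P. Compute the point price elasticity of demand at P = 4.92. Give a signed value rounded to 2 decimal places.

dQ_d/dP = −3470/(2√P) = -782.198. At P = 4.92, Q_d = 18213.2.
Ed = (dQ_d/dP)·(P/Q_d) = (-782.198) × (4.92/18213.2) = -0.2112…

-0.21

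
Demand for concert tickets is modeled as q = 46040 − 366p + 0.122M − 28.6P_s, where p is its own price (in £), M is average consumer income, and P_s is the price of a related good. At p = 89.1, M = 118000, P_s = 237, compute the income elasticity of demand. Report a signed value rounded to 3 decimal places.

At the given values, q = 46040 − 366(89.1) + 0.122(118000) − 28.6(237) = 21047.2.
∂q/∂M = 0.122.
E = (0.122) × (118000/21047.2) = 0.68398…

0.684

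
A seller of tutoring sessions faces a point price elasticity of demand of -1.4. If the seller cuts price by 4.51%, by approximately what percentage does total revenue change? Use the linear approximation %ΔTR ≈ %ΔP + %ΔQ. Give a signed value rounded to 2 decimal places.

+1.80%

%ΔQ ≈ Ed × %ΔP = (-1.4) × (-4.51%) = +6.3140%
%ΔTR ≈ %ΔP + %ΔQ = (-4.51%) + (+6.3140%) = +1.8040%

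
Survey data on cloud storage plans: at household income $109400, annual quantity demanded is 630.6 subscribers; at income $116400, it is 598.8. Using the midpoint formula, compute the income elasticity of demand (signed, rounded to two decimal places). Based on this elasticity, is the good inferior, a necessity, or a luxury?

-0.83; inferior

%ΔQ = (598.8 − 630.6)/[( 630.6 + 598.8)/2] = -31.8/614.7 = -0.051732…
%ΔIncome = (116400 − 109400)/[( 109400 + 116400)/2] = 7000/112900 = 0.062001…
E_income = (-31.8/614.7) / (7000/112900) = -0.8343…
E_income < 0 ⇒ inferior good.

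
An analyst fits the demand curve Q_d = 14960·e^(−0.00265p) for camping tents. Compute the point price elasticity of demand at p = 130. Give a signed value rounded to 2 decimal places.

-0.34

dQ_d/dp = −0.00265·Q_d = -28.0907. At p = 130, Q_d = 10600.3.
Ed = (dQ_d/dp)·(p/Q_d) = (-28.0907) × (130/10600.3) = -0.3445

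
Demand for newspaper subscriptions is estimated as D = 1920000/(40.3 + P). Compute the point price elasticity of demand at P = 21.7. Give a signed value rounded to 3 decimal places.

-0.350

dD/dP = −1920000/(40.3 + P)² = -499.48. At P = 21.7, D = 30967.7.
Ed = (dD/dP)·(P/D) = (-499.48) × (21.7/30967.7) = -0.35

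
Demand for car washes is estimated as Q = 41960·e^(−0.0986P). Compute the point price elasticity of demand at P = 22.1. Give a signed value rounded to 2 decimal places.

dQ/dP = −0.0986·Q = -468.122. At P = 22.1, Q = 4747.68.
Ed = (dQ/dP)·(P/Q) = (-468.122) × (22.1/4747.68) = -2.1790…

-2.18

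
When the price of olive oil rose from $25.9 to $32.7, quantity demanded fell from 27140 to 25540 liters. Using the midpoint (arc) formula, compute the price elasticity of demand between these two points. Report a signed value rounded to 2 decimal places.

%ΔQ = (25540 − 27140) / [(27140 + 25540)/2] = -1600/26340 = -0.060744…
%ΔP = (32.7 − 25.9) / [(25.9 + 32.7)/2] = 6.8/29.3 = 0.232081…
Arc Ed = %ΔQ / %ΔP = (-1600/26340) / (6.8/29.3) = -0.2617…

-0.26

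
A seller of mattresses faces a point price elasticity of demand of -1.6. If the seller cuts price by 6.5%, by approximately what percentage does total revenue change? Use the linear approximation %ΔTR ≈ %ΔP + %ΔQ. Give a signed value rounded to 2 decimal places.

%ΔQ ≈ Ed × %ΔP = (-1.6) × (-6.5%) = +10.4000%
%ΔTR ≈ %ΔP + %ΔQ = (-6.5%) + (+10.4000%) = +3.9000%

+3.90%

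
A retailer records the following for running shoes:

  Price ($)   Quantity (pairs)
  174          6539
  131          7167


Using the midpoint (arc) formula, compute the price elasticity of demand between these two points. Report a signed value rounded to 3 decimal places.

-0.325

%ΔQ = (7167 − 6539) / [(6539 + 7167)/2] = 628/6853 = 0.091638…
%ΔP = (131 − 174) / [(174 + 131)/2] = -43/152.5 = -0.281967…
Arc Ed = %ΔQ / %ΔP = (628/6853) / (-43/152.5) = -0.32499…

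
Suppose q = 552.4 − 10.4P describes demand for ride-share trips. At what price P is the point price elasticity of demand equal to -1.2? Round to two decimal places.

Ed = −10.4P/(552.4 − 10.4P). Set this equal to -1.2:
10.4P = 1.2·(552.4 − 10.4P) ⇒ 10.4P(1 + 1.2) = 1.2·552.4
P = 1.2·552.4 / (10.4·2.2) = 28.9720…

28.97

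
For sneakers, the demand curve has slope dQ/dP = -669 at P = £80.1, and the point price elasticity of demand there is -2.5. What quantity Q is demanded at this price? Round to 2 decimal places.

21434.76

Ed = (dQ/dP)·(P/Q) ⇒ Q = (dQ/dP)·P/Ed = (-669)·80.1/(-2.5) = 21434.76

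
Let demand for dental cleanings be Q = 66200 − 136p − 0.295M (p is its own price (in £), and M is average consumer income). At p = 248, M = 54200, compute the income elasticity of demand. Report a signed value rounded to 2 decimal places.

At the given values, Q = 66200 − 136(248) − 0.295(54200) = 16483.
∂Q/∂M = -0.295.
E = (-0.295) × (54200/16483) = -0.9700…

-0.97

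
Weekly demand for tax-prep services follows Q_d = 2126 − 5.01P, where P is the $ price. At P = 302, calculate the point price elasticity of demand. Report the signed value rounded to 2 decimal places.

dQ_d/dP = −5.01. At P = 302, Q_d = 2126 − 5.01(302) = 612.98.
Ed = (dQ_d/dP)·(P/Q_d) = −5.01 × (302/612.98) = -2.4683…

-2.47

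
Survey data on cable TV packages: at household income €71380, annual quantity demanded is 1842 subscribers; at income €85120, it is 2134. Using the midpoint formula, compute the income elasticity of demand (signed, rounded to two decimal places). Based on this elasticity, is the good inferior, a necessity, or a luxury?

0.84; necessity

%ΔQ = (2134 − 1842)/[( 1842 + 2134)/2] = 292/1988 = 0.146881…
%ΔIncome = (85120 − 71380)/[( 71380 + 85120)/2] = 13740/78250 = 0.175591…
E_income = (292/1988) / (13740/78250) = 0.8364…
0 < E_income < 1 ⇒ normal good, necessity.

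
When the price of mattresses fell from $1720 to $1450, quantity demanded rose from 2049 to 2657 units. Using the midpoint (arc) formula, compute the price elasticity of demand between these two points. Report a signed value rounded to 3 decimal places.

-1.517

%ΔQ = (2657 − 2049) / [(2049 + 2657)/2] = 608/2353 = 0.258393…
%ΔP = (1450 − 1720) / [(1720 + 1450)/2] = -270/1585 = -0.170347…
Arc Ed = %ΔQ / %ΔP = (608/2353) / (-270/1585) = -1.51686…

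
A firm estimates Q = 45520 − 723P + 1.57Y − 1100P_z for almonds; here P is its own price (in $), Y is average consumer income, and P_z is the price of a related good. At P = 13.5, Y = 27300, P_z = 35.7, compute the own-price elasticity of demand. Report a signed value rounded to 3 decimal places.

At the given values, Q = 45520 − 723(13.5) + 1.57(27300) − 1100(35.7) = 39350.5.
∂Q/∂P = −723.
E = (-723) × (13.5/39350.5) = -0.24804…

-0.248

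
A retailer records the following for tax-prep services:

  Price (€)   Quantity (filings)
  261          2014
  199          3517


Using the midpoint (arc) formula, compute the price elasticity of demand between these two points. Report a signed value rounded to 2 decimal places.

-2.02

%ΔQ = (3517 − 2014) / [(2014 + 3517)/2] = 1503/2765.5 = 0.543482…
%ΔP = (199 − 261) / [(261 + 199)/2] = -62/230 = -0.269565…
Arc Ed = %ΔQ / %ΔP = (1503/2765.5) / (-62/230) = -2.0161…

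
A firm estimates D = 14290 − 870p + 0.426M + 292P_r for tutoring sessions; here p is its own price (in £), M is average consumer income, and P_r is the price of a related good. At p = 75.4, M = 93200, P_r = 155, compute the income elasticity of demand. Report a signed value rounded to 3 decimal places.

At the given values, D = 14290 − 870(75.4) + 0.426(93200) + 292(155) = 33655.2.
∂D/∂M = 0.426.
E = (0.426) × (93200/33655.2) = 1.17970…

1.180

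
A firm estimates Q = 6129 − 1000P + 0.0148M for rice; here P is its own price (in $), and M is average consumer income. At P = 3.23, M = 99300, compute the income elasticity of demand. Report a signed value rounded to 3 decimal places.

At the given values, Q = 6129 − 1000(3.23) + 0.0148(99300) = 4368.64.
∂Q/∂M = 0.0148.
E = (0.0148) × (99300/4368.64) = 0.33640…

0.336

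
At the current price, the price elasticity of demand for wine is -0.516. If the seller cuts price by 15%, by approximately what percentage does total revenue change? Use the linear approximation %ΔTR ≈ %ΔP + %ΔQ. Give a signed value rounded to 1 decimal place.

-7.3%

%ΔQ ≈ Ed × %ΔP = (-0.516) × (-15%) = +7.7400%
%ΔTR ≈ %ΔP + %ΔQ = (-15%) + (+7.7400%) = -7.2600%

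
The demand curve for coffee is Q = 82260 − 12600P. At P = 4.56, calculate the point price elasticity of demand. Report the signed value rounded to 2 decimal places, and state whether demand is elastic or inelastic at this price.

-2.32; elastic

dQ/dP = −12600. At P = 4.56, Q = 82260 − 12600(4.56) = 24804.
Ed = (dQ/dP)·(P/Q) = −12600 × (4.56/24804) = -2.3164…
|Ed| = 2.32 > 1, so demand is elastic.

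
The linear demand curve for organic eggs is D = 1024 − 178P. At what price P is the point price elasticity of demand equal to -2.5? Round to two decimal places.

4.11

Ed = −178P/(1024 − 178P). Set this equal to -2.5:
178P = 2.5·(1024 − 178P) ⇒ 178P(1 + 2.5) = 2.5·1024
P = 2.5·1024 / (178·3.5) = 4.1091…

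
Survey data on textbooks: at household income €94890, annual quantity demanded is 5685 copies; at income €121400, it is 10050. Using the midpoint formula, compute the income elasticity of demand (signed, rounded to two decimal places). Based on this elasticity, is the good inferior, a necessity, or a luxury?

2.26; luxury

%ΔQ = (10050 − 5685)/[( 5685 + 10050)/2] = 4365/7867.5 = 0.554814…
%ΔIncome = (121400 − 94890)/[( 94890 + 121400)/2] = 26510/108145 = 0.245133…
E_income = (4365/7867.5) / (26510/108145) = 2.2633…
E_income > 1 ⇒ normal good, luxury.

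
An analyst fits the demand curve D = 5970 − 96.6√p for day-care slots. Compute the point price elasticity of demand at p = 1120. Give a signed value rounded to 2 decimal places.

dD/dp = −96.6/(2√p) = -1.44324. At p = 1120, D = 2737.15.
Ed = (dD/dp)·(p/D) = (-1.44324) × (1120/2737.15) = -0.5905…

-0.59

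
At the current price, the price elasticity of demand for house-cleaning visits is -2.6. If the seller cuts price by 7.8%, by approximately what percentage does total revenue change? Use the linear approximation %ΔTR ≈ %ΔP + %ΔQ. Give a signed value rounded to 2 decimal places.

+12.48%

%ΔQ ≈ Ed × %ΔP = (-2.6) × (-7.8%) = +20.2800%
%ΔTR ≈ %ΔP + %ΔQ = (-7.8%) + (+20.2800%) = +12.4800%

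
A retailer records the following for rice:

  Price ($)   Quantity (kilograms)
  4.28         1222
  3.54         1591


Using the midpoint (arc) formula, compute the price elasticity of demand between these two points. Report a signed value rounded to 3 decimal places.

-1.386

%ΔQ = (1591 − 1222) / [(1222 + 1591)/2] = 369/1406.5 = 0.262353…
%ΔP = (3.54 − 4.28) / [(4.28 + 3.54)/2] = -0.74/3.91 = -0.189258…
Arc Ed = %ΔQ / %ΔP = (369/1406.5) / (-0.74/3.91) = -1.38621…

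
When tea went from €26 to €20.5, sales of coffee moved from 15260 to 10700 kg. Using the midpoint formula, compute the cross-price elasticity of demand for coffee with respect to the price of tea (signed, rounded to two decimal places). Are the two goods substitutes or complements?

1.49; substitutes

%ΔQ_{coffee} = (10700 − 15260)/avg = -4560/12980 = -0.351309…
%ΔP_{tea} = (20.5 − 26)/avg = -5.5/23.25 = -0.236559…
E_cross = (-4560/12980) / (-5.5/23.25) = 1.4850…
E_cross > 0 ⇒ the goods are substitutes.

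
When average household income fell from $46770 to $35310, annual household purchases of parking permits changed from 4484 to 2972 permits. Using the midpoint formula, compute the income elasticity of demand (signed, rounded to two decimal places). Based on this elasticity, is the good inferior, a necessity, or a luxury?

1.45; luxury

%ΔQ = (2972 − 4484)/[( 4484 + 2972)/2] = -1512/3728 = -0.405579…
%ΔIncome = (35310 − 46770)/[( 46770 + 35310)/2] = -11460/41040 = -0.279239…
E_income = (-1512/3728) / (-11460/41040) = 1.4524…
E_income > 1 ⇒ normal good, luxury.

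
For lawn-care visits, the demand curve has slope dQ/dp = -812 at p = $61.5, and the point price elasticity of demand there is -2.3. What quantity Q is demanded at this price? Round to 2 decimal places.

Ed = (dQ/dp)·(p/Q) ⇒ Q = (dQ/dp)·p/Ed = (-812)·61.5/(-2.3) = 21712.1739…

21712.17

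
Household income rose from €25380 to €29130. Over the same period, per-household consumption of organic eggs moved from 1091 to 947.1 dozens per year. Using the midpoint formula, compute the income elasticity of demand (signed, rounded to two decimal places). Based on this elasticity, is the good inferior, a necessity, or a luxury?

%ΔQ = (947.1 − 1091)/[( 1091 + 947.1)/2] = -143.9/1019.05 = -0.141209…
%ΔIncome = (29130 − 25380)/[( 25380 + 29130)/2] = 3750/27255 = 0.137589…
E_income = (-143.9/1019.05) / (3750/27255) = -1.0263…
E_income < 0 ⇒ inferior good.

-1.03; inferior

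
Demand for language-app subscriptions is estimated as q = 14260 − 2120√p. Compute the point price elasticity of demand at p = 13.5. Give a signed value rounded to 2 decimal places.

-0.60

dq/dp = −2120/(2√p) = -288.495. At p = 13.5, q = 6470.62.
Ed = (dq/dp)·(p/q) = (-288.495) × (13.5/6470.62) = -0.6019…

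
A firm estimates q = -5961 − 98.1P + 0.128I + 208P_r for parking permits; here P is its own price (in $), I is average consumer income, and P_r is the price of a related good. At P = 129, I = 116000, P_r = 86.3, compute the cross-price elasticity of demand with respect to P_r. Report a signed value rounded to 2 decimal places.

1.27

At the given values, q = -5961 − 98.1(129) + 0.128(116000) + 208(86.3) = 14182.5.
∂q/∂P_r = 208.
E = (208) × (86.3/14182.5) = 1.2656…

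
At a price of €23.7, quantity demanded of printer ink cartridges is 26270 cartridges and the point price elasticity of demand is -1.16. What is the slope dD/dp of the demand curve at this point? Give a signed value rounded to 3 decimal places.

-1285.789

Ed = (dD/dp)·(p/D) ⇒ dD/dp = Ed·D/p = (-1.16)·26270/23.7 = -1285.78902…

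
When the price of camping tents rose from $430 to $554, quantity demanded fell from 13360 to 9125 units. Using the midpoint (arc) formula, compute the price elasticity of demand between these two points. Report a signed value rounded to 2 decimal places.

%ΔQ = (9125 − 13360) / [(13360 + 9125)/2] = -4235/11242.5 = -0.376695…
%ΔP = (554 − 430) / [(430 + 554)/2] = 124/492 = 0.252032…
Arc Ed = %ΔQ / %ΔP = (-4235/11242.5) / (124/492) = -1.4946…

-1.49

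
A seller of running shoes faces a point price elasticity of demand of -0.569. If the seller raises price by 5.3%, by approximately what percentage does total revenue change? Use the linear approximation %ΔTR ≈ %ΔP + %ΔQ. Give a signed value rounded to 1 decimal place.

%ΔQ ≈ Ed × %ΔP = (-0.569) × (+5.3%) = -3.0157%
%ΔTR ≈ %ΔP + %ΔQ = (+5.3%) + (-3.0157%) = +2.2843%

+2.3%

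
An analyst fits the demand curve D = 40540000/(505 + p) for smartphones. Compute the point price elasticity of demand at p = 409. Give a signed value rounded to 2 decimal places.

dD/dp = −40540000/(505 + p)² = -48.5279. At p = 409, D = 44354.5.
Ed = (dD/dp)·(p/D) = (-48.5279) × (409/44354.5) = -0.4474…

-0.45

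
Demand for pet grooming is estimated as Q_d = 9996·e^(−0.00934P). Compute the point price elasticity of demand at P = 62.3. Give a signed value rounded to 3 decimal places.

dQ_d/dP = −0.00934·Q_d = -52.1753. At P = 62.3, Q_d = 5586.22.
Ed = (dQ_d/dP)·(P/Q_d) = (-52.1753) × (62.3/5586.22) = -0.58188…

-0.582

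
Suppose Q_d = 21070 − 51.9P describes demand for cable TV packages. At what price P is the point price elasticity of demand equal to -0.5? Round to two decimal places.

Ed = −51.9P/(21070 − 51.9P). Set this equal to -0.5:
51.9P = 0.5·(21070 − 51.9P) ⇒ 51.9P(1 + 0.5) = 0.5·21070
P = 0.5·21070 / (51.9·1.5) = 135.3243…

135.32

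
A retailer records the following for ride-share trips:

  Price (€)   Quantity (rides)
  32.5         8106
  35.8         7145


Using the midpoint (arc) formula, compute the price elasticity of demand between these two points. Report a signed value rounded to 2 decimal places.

-1.30

%ΔQ = (7145 − 8106) / [(8106 + 7145)/2] = -961/7625.5 = -0.126024…
%ΔP = (35.8 − 32.5) / [(32.5 + 35.8)/2] = 3.3/34.15 = 0.096632…
Arc Ed = %ΔQ / %ΔP = (-961/7625.5) / (3.3/34.15) = -1.3041…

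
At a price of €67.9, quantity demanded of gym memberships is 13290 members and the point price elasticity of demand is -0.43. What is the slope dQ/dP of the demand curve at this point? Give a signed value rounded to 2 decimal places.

Ed = (dQ/dP)·(P/Q) ⇒ dQ/dP = Ed·Q/P = (-0.43)·13290/67.9 = -84.1634…

-84.16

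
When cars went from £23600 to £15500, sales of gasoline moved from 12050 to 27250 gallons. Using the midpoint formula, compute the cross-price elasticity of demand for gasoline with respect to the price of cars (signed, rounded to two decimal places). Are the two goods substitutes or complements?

-1.87; complements

%ΔQ_{gasoline} = (27250 − 12050)/avg = 15200/19650 = 0.773536…
%ΔP_{cars} = (15500 − 23600)/avg = -8100/19550 = -0.414322…
E_cross = (15200/19650) / (-8100/19550) = -1.8669…
E_cross < 0 ⇒ the goods are complements.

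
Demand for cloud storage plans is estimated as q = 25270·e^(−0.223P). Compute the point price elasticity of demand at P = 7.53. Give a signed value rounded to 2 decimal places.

dq/dP = −0.223·q = -1051.11. At P = 7.53, q = 4713.49.
Ed = (dq/dP)·(P/q) = (-1051.11) × (7.53/4713.49) = -1.6791…

-1.68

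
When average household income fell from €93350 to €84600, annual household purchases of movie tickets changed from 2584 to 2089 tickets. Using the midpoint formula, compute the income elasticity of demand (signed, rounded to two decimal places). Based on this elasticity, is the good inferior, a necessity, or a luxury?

2.15; luxury

%ΔQ = (2089 − 2584)/[( 2584 + 2089)/2] = -495/2336.5 = -0.211855…
%ΔIncome = (84600 − 93350)/[( 93350 + 84600)/2] = -8750/88975 = -0.098342…
E_income = (-495/2336.5) / (-8750/88975) = 2.1542…
E_income > 1 ⇒ normal good, luxury.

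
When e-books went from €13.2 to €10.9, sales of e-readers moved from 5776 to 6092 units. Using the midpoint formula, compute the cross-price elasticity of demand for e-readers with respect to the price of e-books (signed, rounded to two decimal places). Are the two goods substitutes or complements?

-0.28; complements

%ΔQ_{e-readers} = (6092 − 5776)/avg = 316/5934 = 0.053252…
%ΔP_{e-books} = (10.9 − 13.2)/avg = -2.3/12.05 = -0.190871…
E_cross = (316/5934) / (-2.3/12.05) = -0.2789…
E_cross < 0 ⇒ the goods are complements.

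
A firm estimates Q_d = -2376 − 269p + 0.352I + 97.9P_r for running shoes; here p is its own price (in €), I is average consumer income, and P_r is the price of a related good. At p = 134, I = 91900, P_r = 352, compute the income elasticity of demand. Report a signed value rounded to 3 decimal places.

At the given values, Q_d = -2376 − 269(134) + 0.352(91900) + 97.9(352) = 28387.6.
∂Q_d/∂I = 0.352.
E = (0.352) × (91900/28387.6) = 1.13953…

1.140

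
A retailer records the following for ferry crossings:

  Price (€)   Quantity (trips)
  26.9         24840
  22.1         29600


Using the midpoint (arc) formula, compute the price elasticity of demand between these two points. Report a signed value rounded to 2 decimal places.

%ΔQ = (29600 − 24840) / [(24840 + 29600)/2] = 4760/27220 = 0.174871…
%ΔP = (22.1 − 26.9) / [(26.9 + 22.1)/2] = -4.8/24.5 = -0.195918…
Arc Ed = %ΔQ / %ΔP = (4760/27220) / (-4.8/24.5) = -0.8925…

-0.89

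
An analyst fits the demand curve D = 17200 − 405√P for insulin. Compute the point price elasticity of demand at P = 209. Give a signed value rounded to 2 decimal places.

dD/dP = −405/(2√P) = -14.0072. At P = 209, D = 11345.
Ed = (dD/dP)·(P/D) = (-14.0072) × (209/11345) = -0.2580…

-0.26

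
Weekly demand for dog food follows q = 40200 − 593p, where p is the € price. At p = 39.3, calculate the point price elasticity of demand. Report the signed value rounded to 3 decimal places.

dq/dp = −593. At p = 39.3, q = 40200 − 593(39.3) = 16895.1.
Ed = (dq/dp)·(p/q) = −593 × (39.3/16895.1) = -1.37938…

-1.379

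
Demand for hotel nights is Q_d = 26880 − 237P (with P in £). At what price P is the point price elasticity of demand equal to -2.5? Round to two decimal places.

81.01

Ed = −237P/(26880 − 237P). Set this equal to -2.5:
237P = 2.5·(26880 − 237P) ⇒ 237P(1 + 2.5) = 2.5·26880
P = 2.5·26880 / (237·3.5) = 81.0126…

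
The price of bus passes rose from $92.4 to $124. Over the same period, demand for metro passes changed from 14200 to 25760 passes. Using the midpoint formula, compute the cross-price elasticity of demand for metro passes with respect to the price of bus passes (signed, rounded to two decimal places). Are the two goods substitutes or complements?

1.98; substitutes

%ΔQ_{metro passes} = (25760 − 14200)/avg = 11560/19980 = 0.578578…
%ΔP_{bus passes} = (124 − 92.4)/avg = 31.6/108.2 = 0.292051…
E_cross = (11560/19980) / (31.6/108.2) = 1.9810…
E_cross > 0 ⇒ the goods are substitutes.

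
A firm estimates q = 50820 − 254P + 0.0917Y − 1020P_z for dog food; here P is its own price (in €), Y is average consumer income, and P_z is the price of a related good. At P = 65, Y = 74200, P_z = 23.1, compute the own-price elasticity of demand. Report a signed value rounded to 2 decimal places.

-0.94

At the given values, q = 50820 − 254(65) + 0.0917(74200) − 1020(23.1) = 17552.14.
∂q/∂P = −254.
E = (-254) × (65/17552.14) = -0.9406…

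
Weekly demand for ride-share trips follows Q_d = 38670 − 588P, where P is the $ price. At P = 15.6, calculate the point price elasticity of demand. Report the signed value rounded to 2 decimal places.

-0.31

dQ_d/dP = −588. At P = 15.6, Q_d = 38670 − 588(15.6) = 29497.2.
Ed = (dQ_d/dP)·(P/Q_d) = −588 × (15.6/29497.2) = -0.3109…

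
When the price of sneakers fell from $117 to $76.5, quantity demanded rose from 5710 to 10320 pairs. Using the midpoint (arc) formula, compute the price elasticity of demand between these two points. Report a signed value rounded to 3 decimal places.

%ΔQ = (10320 − 5710) / [(5710 + 10320)/2] = 4610/8015 = 0.575171…
%ΔP = (76.5 − 117) / [(117 + 76.5)/2] = -40.5/96.75 = -0.418604…
Arc Ed = %ΔQ / %ΔP = (4610/8015) / (-40.5/96.75) = -1.37402…

-1.374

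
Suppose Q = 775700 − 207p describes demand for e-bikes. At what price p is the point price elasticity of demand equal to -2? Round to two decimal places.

Ed = −207p/(775700 − 207p). Set this equal to -2:
207p = 2·(775700 − 207p) ⇒ 207p(1 + 2) = 2·775700
p = 2·775700 / (207·3) = 2498.2286…

2498.23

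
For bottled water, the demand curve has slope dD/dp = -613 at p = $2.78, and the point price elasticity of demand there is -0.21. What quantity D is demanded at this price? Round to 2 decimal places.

Ed = (dD/dp)·(p/D) ⇒ D = (dD/dp)·p/Ed = (-613)·2.78/(-0.21) = 8114.9523…

8114.95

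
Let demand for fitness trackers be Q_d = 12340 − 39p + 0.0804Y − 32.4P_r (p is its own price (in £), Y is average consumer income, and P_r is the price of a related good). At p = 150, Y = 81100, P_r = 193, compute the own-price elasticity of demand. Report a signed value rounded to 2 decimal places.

At the given values, Q_d = 12340 − 39(150) + 0.0804(81100) − 32.4(193) = 6757.24.
∂Q_d/∂p = −39.
E = (-39) × (150/6757.24) = -0.8657…

-0.87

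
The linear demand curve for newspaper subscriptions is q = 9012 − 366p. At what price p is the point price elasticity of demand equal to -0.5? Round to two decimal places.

Ed = −366p/(9012 − 366p). Set this equal to -0.5:
366p = 0.5·(9012 − 366p) ⇒ 366p(1 + 0.5) = 0.5·9012
p = 0.5·9012 / (366·1.5) = 8.2076…

8.21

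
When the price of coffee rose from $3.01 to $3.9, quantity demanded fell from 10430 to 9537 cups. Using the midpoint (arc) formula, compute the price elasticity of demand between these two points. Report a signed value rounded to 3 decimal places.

%ΔQ = (9537 − 10430) / [(10430 + 9537)/2] = -893/9983.5 = -0.089447…
%ΔP = (3.9 − 3.01) / [(3.01 + 3.9)/2] = 0.89/3.455 = 0.257597…
Arc Ed = %ΔQ / %ΔP = (-893/9983.5) / (0.89/3.455) = -0.34723…

-0.347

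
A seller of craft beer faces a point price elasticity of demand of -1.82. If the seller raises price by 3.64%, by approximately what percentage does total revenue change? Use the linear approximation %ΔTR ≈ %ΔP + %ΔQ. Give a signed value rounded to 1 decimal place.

-3.0%

%ΔQ ≈ Ed × %ΔP = (-1.82) × (+3.64%) = -6.6248%
%ΔTR ≈ %ΔP + %ΔQ = (+3.64%) + (-6.6248%) = -2.9848%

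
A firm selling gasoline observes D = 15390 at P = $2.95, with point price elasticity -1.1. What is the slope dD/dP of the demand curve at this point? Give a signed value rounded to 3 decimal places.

Ed = (dD/dP)·(P/D) ⇒ dD/dP = Ed·D/P = (-1.1)·15390/2.95 = -5738.64406…

-5738.644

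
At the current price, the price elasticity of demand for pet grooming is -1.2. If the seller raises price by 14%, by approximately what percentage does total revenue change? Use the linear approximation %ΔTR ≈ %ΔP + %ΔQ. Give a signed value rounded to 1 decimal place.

-2.8%

%ΔQ ≈ Ed × %ΔP = (-1.2) × (+14%) = -16.8000%
%ΔTR ≈ %ΔP + %ΔQ = (+14%) + (-16.8000%) = -2.8000%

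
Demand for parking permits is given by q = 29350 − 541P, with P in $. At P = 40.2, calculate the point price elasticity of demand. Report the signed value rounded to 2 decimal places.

-2.86

dq/dP = −541. At P = 40.2, q = 29350 − 541(40.2) = 7601.8.
Ed = (dq/dP)·(P/q) = −541 × (40.2/7601.8) = -2.8609…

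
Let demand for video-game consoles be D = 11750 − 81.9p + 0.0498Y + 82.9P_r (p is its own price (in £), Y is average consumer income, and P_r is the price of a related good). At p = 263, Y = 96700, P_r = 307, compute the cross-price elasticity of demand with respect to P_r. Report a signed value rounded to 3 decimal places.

1.243

At the given values, D = 11750 − 81.9(263) + 0.0498(96700) + 82.9(307) = 20476.26.
∂D/∂P_r = 82.9.
E = (82.9) × (307/20476.26) = 1.24291…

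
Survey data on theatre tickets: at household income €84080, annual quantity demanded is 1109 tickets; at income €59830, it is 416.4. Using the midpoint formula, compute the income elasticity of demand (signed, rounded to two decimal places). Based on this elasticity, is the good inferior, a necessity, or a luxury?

%ΔQ = (416.4 − 1109)/[( 1109 + 416.4)/2] = -692.6/762.7 = -0.908089…
%ΔIncome = (59830 − 84080)/[( 84080 + 59830)/2] = -24250/71955 = -0.337016…
E_income = (-692.6/762.7) / (-24250/71955) = 2.6944…
E_income > 1 ⇒ normal good, luxury.

2.69; luxury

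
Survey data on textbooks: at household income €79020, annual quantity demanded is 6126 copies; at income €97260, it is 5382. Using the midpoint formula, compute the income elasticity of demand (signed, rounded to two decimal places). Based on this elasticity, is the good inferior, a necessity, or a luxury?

%ΔQ = (5382 − 6126)/[( 6126 + 5382)/2] = -744/5754 = -0.129301…
%ΔIncome = (97260 − 79020)/[( 79020 + 97260)/2] = 18240/88140 = 0.206943…
E_income = (-744/5754) / (18240/88140) = -0.6248…
E_income < 0 ⇒ inferior good.

-0.62; inferior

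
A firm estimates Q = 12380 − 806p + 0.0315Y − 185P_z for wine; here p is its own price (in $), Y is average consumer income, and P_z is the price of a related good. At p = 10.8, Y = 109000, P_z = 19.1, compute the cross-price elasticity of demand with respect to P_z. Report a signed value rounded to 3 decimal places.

At the given values, Q = 12380 − 806(10.8) + 0.0315(109000) − 185(19.1) = 3575.2.
∂Q/∂P_z = -185.
E = (-185) × (19.1/3575.2) = -0.98833…

-0.988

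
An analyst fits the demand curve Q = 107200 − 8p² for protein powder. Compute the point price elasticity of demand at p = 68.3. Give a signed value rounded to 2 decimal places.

-1.07

dQ/dp = −2·8·p = -1092.8. At p = 68.3, Q = 69880.88.
Ed = (dQ/dp)·(p/Q) = (-1092.8) × (68.3/69880.88) = -1.0680…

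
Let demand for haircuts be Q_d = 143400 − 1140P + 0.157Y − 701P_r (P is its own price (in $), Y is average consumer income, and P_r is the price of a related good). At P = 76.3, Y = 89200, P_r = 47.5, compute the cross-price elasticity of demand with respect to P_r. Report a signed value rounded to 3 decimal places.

At the given values, Q_d = 143400 − 1140(76.3) + 0.157(89200) − 701(47.5) = 37124.9.
∂Q_d/∂P_r = -701.
E = (-701) × (47.5/37124.9) = -0.89690…

-0.897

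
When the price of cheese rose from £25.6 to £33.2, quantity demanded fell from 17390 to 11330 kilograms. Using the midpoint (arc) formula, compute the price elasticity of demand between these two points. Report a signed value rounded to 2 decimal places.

-1.63

%ΔQ = (11330 − 17390) / [(17390 + 11330)/2] = -6060/14360 = -0.422005…
%ΔP = (33.2 − 25.6) / [(25.6 + 33.2)/2] = 7.6/29.4 = 0.258503…
Arc Ed = %ΔQ / %ΔP = (-6060/14360) / (7.6/29.4) = -1.6324…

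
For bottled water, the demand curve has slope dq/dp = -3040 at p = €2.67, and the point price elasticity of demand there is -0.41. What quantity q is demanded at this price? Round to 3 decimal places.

Ed = (dq/dp)·(p/q) ⇒ q = (dq/dp)·p/Ed = (-3040)·2.67/(-0.41) = 19797.07317…

19797.073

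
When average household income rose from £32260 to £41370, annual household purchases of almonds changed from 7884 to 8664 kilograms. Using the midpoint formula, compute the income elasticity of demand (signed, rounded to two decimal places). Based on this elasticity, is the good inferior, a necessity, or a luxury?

0.38; necessity

%ΔQ = (8664 − 7884)/[( 7884 + 8664)/2] = 780/8274 = 0.094271…
%ΔIncome = (41370 − 32260)/[( 32260 + 41370)/2] = 9110/36815 = 0.247453…
E_income = (780/8274) / (9110/36815) = 0.3809…
0 < E_income < 1 ⇒ normal good, necessity.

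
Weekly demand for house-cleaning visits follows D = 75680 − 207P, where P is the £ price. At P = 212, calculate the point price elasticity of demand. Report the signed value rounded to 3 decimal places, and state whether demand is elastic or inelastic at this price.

dD/dP = −207. At P = 212, D = 75680 − 207(212) = 31796.
Ed = (dD/dP)·(P/D) = −207 × (212/31796) = -1.38017…
|Ed| = 1.380 > 1, so demand is elastic.

-1.380; elastic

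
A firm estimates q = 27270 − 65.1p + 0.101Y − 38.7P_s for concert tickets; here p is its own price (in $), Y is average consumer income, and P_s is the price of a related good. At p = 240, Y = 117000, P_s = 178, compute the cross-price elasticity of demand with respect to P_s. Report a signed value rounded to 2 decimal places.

-0.42

At the given values, q = 27270 − 65.1(240) + 0.101(117000) − 38.7(178) = 16574.4.
∂q/∂P_s = -38.7.
E = (-38.7) × (178/16574.4) = -0.4156…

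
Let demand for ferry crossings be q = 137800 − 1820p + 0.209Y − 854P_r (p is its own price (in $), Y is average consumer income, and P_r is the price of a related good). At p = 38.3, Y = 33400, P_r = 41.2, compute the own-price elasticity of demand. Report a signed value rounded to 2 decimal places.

-1.75

At the given values, q = 137800 − 1820(38.3) + 0.209(33400) − 854(41.2) = 39889.8.
∂q/∂p = −1820.
E = (-1820) × (38.3/39889.8) = -1.7474…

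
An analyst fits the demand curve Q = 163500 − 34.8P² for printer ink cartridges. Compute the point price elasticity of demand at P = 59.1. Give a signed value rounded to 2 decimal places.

-5.79

dQ/dP = −2·34.8·P = -4113.36. At P = 59.1, Q = 41950.212.
Ed = (dQ/dP)·(P/Q) = (-4113.36) × (59.1/41950.212) = -5.7949…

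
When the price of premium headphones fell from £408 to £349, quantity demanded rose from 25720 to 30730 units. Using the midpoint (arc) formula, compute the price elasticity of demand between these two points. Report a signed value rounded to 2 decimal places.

-1.14

%ΔQ = (30730 − 25720) / [(25720 + 30730)/2] = 5010/28225 = 0.177502…
%ΔP = (349 − 408) / [(408 + 349)/2] = -59/378.5 = -0.155878…
Arc Ed = %ΔQ / %ΔP = (5010/28225) / (-59/378.5) = -1.1387…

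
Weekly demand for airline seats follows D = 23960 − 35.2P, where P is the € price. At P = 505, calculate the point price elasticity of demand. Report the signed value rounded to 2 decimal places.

-2.87

dD/dP = −35.2. At P = 505, D = 23960 − 35.2(505) = 6184.
Ed = (dD/dP)·(P/D) = −35.2 × (505/6184) = -2.8745…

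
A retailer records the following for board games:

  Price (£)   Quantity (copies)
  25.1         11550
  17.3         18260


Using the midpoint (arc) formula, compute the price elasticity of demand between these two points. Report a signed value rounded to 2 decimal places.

-1.22

%ΔQ = (18260 − 11550) / [(11550 + 18260)/2] = 6710/14905 = 0.450184…
%ΔP = (17.3 − 25.1) / [(25.1 + 17.3)/2] = -7.8/21.2 = -0.367924…
Arc Ed = %ΔQ / %ΔP = (6710/14905) / (-7.8/21.2) = -1.2235…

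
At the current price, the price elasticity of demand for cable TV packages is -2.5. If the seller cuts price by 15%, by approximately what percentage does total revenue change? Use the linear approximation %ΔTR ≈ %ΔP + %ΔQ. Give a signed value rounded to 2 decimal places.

+22.50%

%ΔQ ≈ Ed × %ΔP = (-2.5) × (-15%) = +37.5000%
%ΔTR ≈ %ΔP + %ΔQ = (-15%) + (+37.5000%) = +22.5000%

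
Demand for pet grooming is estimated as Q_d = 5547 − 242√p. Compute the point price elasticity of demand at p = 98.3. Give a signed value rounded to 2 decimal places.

dQ_d/dp = −242/(2√p) = -12.2042. At p = 98.3, Q_d = 3147.66.
Ed = (dQ_d/dp)·(p/Q_d) = (-12.2042) × (98.3/3147.66) = -0.3811…

-0.38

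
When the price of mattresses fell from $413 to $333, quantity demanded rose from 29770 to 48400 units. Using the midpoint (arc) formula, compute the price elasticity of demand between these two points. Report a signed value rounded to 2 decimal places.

-2.22

%ΔQ = (48400 − 29770) / [(29770 + 48400)/2] = 18630/39085 = 0.476653…
%ΔP = (333 − 413) / [(413 + 333)/2] = -80/373 = -0.214477…
Arc Ed = %ΔQ / %ΔP = (18630/39085) / (-80/373) = -2.2223…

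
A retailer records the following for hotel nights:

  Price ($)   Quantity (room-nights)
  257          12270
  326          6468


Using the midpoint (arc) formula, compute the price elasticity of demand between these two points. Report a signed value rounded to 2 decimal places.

%ΔQ = (6468 − 12270) / [(12270 + 6468)/2] = -5802/9369 = -0.619276…
%ΔP = (326 − 257) / [(257 + 326)/2] = 69/291.5 = 0.236706…
Arc Ed = %ΔQ / %ΔP = (-5802/9369) / (69/291.5) = -2.6162…

-2.62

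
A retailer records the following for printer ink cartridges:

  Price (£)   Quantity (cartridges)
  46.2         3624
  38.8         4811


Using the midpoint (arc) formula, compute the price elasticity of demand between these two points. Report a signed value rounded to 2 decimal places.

%ΔQ = (4811 − 3624) / [(3624 + 4811)/2] = 1187/4217.5 = 0.281446…
%ΔP = (38.8 − 46.2) / [(46.2 + 38.8)/2] = -7.4/42.5 = -0.174117…
Arc Ed = %ΔQ / %ΔP = (1187/4217.5) / (-7.4/42.5) = -1.6164…

-1.62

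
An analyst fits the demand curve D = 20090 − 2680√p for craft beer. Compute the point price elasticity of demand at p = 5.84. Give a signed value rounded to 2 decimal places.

dD/dp = −2680/(2√p) = -554.496. At p = 5.84, D = 13613.5.
Ed = (dD/dp)·(p/D) = (-554.496) × (5.84/13613.5) = -0.2378…

-0.24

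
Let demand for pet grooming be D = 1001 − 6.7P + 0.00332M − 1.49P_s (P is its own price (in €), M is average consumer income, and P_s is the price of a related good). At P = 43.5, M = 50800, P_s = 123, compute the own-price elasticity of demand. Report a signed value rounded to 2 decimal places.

At the given values, D = 1001 − 6.7(43.5) + 0.00332(50800) − 1.49(123) = 694.936.
∂D/∂P = −6.7.
E = (-6.7) × (43.5/694.936) = -0.4193…

-0.42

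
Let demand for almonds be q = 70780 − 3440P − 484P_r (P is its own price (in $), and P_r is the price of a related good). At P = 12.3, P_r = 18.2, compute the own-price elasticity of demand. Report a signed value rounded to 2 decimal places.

At the given values, q = 70780 − 3440(12.3) − 484(18.2) = 19659.2.
∂q/∂P = −3440.
E = (-3440) × (12.3/19659.2) = -2.1522…

-2.15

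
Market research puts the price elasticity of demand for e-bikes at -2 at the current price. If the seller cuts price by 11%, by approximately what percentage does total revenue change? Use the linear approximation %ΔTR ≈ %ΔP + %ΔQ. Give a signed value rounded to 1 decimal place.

%ΔQ ≈ Ed × %ΔP = (-2) × (-11%) = +22.0000%
%ΔTR ≈ %ΔP + %ΔQ = (-11%) + (+22.0000%) = +11.0000%

+11.0%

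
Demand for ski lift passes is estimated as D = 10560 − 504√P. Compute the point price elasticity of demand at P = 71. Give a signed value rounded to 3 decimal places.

dD/dP = −504/(2√P) = -29.9069. At P = 71, D = 6313.22.
Ed = (dD/dP)·(P/D) = (-29.9069) × (71/6313.22) = -0.33634…

-0.336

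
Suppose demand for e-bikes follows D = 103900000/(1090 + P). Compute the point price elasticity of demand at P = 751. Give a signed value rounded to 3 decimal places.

dD/dP = −103900000/(1090 + P)² = -30.6555. At P = 751, D = 56436.7.
Ed = (dD/dP)·(P/D) = (-30.6555) × (751/56436.7) = -0.40793…

-0.408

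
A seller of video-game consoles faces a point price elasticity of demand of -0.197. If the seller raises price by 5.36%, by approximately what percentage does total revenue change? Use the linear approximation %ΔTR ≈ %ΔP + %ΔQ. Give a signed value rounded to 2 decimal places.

+4.30%

%ΔQ ≈ Ed × %ΔP = (-0.197) × (+5.36%) = -1.0559%
%ΔTR ≈ %ΔP + %ΔQ = (+5.36%) + (-1.0559%) = +4.3041%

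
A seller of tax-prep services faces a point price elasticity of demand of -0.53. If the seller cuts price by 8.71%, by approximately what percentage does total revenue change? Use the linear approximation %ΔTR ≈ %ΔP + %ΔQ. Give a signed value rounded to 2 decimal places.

%ΔQ ≈ Ed × %ΔP = (-0.53) × (-8.71%) = +4.6163%
%ΔTR ≈ %ΔP + %ΔQ = (-8.71%) + (+4.6163%) = -4.0937%

-4.09%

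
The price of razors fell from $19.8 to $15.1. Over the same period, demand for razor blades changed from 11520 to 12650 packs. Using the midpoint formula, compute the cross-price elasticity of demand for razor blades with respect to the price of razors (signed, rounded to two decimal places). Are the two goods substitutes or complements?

%ΔQ_{razor blades} = (12650 − 11520)/avg = 1130/12085 = 0.093504…
%ΔP_{razors} = (15.1 − 19.8)/avg = -4.7/17.45 = -0.269340…
E_cross = (1130/12085) / (-4.7/17.45) = -0.3471…
E_cross < 0 ⇒ the goods are complements.

-0.35; complements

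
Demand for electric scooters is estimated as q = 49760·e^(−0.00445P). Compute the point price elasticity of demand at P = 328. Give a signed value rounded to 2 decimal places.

-1.46

dq/dP = −0.00445·q = -51.4451. At P = 328, q = 11560.7.
Ed = (dq/dP)·(P/q) = (-51.4451) × (328/11560.7) = -1.4596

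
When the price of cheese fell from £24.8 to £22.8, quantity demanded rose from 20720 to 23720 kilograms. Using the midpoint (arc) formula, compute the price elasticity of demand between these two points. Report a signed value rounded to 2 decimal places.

%ΔQ = (23720 − 20720) / [(20720 + 23720)/2] = 3000/22220 = 0.135013…
%ΔP = (22.8 − 24.8) / [(24.8 + 22.8)/2] = -2/23.8 = -0.084033…
Arc Ed = %ΔQ / %ΔP = (3000/22220) / (-2/23.8) = -1.6066…

-1.61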